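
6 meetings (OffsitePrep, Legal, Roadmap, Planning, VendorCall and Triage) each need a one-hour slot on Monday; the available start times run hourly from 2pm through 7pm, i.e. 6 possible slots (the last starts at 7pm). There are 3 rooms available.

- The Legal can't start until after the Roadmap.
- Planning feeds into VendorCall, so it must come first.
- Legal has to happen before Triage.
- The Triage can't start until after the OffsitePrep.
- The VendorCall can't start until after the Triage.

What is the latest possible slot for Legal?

Precedence pushes Legal to at least 3pm; downstream work caps Legal at 5pm.
Legal at 5pm is achievable: Planning in 2pm; Legal in 5pm; VendorCall in 7pm; OffsitePrep in 2pm; Roadmap in 2pm; Triage in 6pm.

5pm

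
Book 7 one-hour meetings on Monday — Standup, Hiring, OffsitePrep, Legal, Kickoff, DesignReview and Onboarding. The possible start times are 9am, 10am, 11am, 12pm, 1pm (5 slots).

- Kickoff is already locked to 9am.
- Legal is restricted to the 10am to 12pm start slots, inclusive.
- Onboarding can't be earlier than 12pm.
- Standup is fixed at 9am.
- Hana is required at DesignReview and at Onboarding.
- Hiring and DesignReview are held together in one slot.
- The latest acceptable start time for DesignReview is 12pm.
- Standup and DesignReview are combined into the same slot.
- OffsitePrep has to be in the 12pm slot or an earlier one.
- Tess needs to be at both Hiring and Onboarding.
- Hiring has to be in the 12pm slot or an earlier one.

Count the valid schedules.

Splitting on OffsitePrep: it can be 9am (6), 10am (6), 11am (6), 12pm (6). Listing each branch's schedules as (Standup, Hiring, Legal, Kickoff, DesignReview, Onboarding):
OffsitePrep=9am: (9am,9am,10am,9am,9am,12pm) (9am,9am,10am,9am,9am,1pm) (9am,9am,11am,9am,9am,12pm) (9am,9am,11am,9am,9am,1pm) (9am,9am,12pm,9am,9am,12pm) (9am,9am,12pm,9am,9am,1pm) — 6.
OffsitePrep=10am: (9am,9am,10am,9am,9am,12pm) (9am,9am,10am,9am,9am,1pm) (9am,9am,11am,9am,9am,12pm) (9am,9am,11am,9am,9am,1pm) (9am,9am,12pm,9am,9am,12pm) (9am,9am,12pm,9am,9am,1pm) — 6.
OffsitePrep=11am: (9am,9am,10am,9am,9am,12pm) (9am,9am,10am,9am,9am,1pm) (9am,9am,11am,9am,9am,12pm) (9am,9am,11am,9am,9am,1pm) (9am,9am,12pm,9am,9am,12pm) (9am,9am,12pm,9am,9am,1pm) — 6.
OffsitePrep=12pm: (9am,9am,10am,9am,9am,12pm) (9am,9am,10am,9am,9am,1pm) (9am,9am,11am,9am,9am,12pm) (9am,9am,11am,9am,9am,1pm) (9am,9am,12pm,9am,9am,12pm) (9am,9am,12pm,9am,9am,1pm) — 6.
Summing: 6 + 6 + 6 + 6 = 24.

24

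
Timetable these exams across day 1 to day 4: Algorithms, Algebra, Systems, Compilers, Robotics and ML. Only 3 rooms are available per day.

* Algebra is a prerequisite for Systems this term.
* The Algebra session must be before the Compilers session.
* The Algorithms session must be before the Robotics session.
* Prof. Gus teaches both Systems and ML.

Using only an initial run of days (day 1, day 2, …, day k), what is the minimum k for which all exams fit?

2

The precedence chain requires at least 2 distinct days.
With at most 3 per day and 6 exams, at least 2 days are needed.
2 works (last occupied day: day 2): for example Systems in day 2, Algebra in day 1, Robotics in day 2, Algorithms in day 1, Compilers in day 2, ML in day 1.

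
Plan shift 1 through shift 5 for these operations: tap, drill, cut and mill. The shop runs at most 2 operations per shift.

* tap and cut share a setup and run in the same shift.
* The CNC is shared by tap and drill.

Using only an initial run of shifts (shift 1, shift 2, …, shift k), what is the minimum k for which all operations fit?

With at most 2 per shift and 4 operations, at least 2 shifts are needed.
2 works (last occupied shift: shift 2): for example drill -> shift 2; mill -> shift 2; cut -> shift 1; tap -> shift 1.

2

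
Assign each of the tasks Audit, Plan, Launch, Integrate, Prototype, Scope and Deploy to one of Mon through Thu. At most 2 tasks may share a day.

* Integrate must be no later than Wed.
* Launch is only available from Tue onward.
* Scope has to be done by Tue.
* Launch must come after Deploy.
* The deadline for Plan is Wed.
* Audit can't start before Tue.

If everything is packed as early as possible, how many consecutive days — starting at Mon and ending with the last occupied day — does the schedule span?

The precedence chain requires at least 2 distinct days.
With at most 2 per day and 7 tasks, at least 4 days are needed.
4 works (last occupied day: Thu): for example Deploy in Mon; Audit in Tue; Launch in Tue; Scope in Mon; Integrate in Wed; Prototype in Thu; Plan in Wed.

4 days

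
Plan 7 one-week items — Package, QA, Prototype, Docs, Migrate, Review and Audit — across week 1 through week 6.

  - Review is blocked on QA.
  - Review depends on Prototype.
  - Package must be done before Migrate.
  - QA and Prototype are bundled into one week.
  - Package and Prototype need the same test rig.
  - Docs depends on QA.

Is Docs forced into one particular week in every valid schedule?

No

Docs can be week 2 (e.g. Prototype in week 1; QA in week 1; Docs in week 2; Review in week 2; Audit in week 1; Package in week 2; Migrate in week 3) or week 3 (e.g. Migrate in week 3; Docs in week 3; Prototype in week 1; QA in week 1; Review in week 2; Package in week 2; Audit in week 1).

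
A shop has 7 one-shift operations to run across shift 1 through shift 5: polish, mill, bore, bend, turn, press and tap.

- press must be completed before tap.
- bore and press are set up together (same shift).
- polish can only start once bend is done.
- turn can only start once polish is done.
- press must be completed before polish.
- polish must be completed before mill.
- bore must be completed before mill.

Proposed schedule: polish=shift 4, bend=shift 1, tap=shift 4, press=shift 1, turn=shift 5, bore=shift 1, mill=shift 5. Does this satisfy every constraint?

Yes, all constraints hold

polish can only start once bend is done — holds.
turn can only start once polish is done — holds.
press must be completed before polish — holds.
bore must be completed before mill — holds.
bore and press are set up together (same shift) — holds.
polish must be completed before mill — holds.
press must be completed before tap — holds.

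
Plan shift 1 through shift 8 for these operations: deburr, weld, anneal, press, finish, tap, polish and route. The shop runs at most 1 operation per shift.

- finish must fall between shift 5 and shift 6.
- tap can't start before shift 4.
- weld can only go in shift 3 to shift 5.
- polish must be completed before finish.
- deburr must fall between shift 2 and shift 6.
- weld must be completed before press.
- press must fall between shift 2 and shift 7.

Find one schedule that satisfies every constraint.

weld in shift 3, deburr in shift 2, anneal in shift 7, tap in shift 4, route in shift 8, finish in shift 5, press in shift 6, polish in shift 1

Checking: polish(shift 1) before finish(shift 5); weld(shift 3) before press(shift 6); deburr=shift 2 in [shift 2,shift 6]; tap=shift 4 in [shift 4,shift 8]; weld=shift 3 in [shift 3,shift 5]; finish=shift 5 in [shift 5,shift 6]; press=shift 6 in [shift 2,shift 7]; max 1 per shift (cap 1).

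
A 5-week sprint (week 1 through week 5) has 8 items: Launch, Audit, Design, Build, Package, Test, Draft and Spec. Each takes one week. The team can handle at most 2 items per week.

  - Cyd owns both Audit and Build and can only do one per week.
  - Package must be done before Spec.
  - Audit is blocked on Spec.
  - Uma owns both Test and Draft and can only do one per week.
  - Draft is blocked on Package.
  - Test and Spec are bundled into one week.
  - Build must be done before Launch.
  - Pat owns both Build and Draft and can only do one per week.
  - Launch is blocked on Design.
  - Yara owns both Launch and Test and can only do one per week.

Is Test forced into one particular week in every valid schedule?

Test can be week 2 (e.g. Build in week 1, Launch in week 4, Package in week 1, Spec in week 2, Design in week 3, Test in week 2, Audit in week 3, Draft in week 4) or week 3 (e.g. Test=week 3, Design=week 1, Launch=week 2, Spec=week 3, Draft=week 4, Package=week 2, Build=week 1, Audit=week 4).

No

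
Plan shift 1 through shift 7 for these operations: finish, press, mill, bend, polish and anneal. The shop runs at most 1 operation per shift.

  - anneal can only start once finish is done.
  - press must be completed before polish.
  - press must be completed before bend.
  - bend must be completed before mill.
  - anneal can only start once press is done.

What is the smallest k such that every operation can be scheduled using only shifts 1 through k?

6

The precedence chain requires at least 3 distinct shifts.
With at most 1 per shift and 6 operations, at least 6 shifts are needed.
6 works (last occupied shift: shift 6): for example mill=shift 5, polish=shift 6, press=shift 1, finish=shift 3, anneal=shift 4, bend=shift 2.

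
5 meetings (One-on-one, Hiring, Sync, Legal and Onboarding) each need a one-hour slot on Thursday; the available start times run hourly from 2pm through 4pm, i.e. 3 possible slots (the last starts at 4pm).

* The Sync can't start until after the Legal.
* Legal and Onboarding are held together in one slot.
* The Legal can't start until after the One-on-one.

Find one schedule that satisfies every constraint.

Sync -> 4pm; One-on-one -> 2pm; Hiring -> 2pm; Legal -> 3pm; Onboarding -> 3pm

Checking: One-on-one(2pm) before Legal(3pm); Legal(3pm) before Sync(4pm); Legal = Onboarding = 3pm.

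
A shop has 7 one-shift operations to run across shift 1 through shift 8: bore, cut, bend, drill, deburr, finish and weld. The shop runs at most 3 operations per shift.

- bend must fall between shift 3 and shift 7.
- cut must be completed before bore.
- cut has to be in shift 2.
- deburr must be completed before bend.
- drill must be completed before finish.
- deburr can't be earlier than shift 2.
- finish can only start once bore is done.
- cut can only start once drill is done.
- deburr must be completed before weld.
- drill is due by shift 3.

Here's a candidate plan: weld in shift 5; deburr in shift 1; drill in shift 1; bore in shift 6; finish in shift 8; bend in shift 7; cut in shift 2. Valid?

cut can only start once drill is done — holds.
cut has to be in shift 2 — holds.
The shop runs at most 3 operations per shift — holds.
bend must fall between shift 3 and shift 7 — holds.
drill must be completed before finish — holds.
cut must be completed before bore — holds.
deburr must be completed before bend — holds.
finish can only start once bore is done — holds.
deburr can't be earlier than shift 2 — violated.
deburr must be completed before weld — holds.
drill is due by shift 3 — holds.

Invalid. deburr can't be earlier than shift 2.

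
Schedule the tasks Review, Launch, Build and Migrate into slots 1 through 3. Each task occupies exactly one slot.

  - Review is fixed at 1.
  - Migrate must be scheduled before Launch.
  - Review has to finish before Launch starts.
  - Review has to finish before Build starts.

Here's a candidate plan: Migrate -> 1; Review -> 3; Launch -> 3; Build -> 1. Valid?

Migrate must be scheduled before Launch — holds.
Review has to finish before Launch starts — violated.
Review has to finish before Build starts — violated.
Review is fixed at 1 — violated.

Invalid. Review has to finish before Build starts.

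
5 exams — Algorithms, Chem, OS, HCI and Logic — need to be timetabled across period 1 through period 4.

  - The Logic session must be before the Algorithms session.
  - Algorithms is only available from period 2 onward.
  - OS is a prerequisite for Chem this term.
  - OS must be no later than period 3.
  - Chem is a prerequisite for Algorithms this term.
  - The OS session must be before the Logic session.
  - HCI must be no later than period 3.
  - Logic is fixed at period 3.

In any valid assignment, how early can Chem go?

Precedence pushes Chem to at least period 2; downstream work caps Chem at period 3.
Chem at period 2 is achievable: Algorithms -> period 4; Chem -> period 2; OS -> period 1; Logic -> period 3; HCI -> period 1.

period 2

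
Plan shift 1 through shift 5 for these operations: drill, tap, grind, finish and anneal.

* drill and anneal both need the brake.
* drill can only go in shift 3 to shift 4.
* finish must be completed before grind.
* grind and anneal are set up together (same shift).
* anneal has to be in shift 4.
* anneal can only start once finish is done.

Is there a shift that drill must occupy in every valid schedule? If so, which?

shift 3

drill's window is shift 3–shift 4.
anneal is fixed at shift 4, and drill can't share a shift with anneal.
So drill must be shift 3.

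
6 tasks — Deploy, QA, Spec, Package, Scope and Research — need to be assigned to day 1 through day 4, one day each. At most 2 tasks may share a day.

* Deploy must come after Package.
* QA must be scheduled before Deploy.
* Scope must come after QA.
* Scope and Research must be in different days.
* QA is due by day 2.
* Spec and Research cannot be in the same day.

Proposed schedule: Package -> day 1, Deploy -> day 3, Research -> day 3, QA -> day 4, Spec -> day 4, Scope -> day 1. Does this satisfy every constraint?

Scope and Research must be in different days — holds.
Deploy must come after Package — holds.
Spec and Research cannot be in the same day — holds.
QA is due by day 2 — violated.
At most 2 tasks may share a day — holds.
QA must be scheduled before Deploy — violated.
Scope must come after QA — violated.

No. Scope must come after QA is not satisfied.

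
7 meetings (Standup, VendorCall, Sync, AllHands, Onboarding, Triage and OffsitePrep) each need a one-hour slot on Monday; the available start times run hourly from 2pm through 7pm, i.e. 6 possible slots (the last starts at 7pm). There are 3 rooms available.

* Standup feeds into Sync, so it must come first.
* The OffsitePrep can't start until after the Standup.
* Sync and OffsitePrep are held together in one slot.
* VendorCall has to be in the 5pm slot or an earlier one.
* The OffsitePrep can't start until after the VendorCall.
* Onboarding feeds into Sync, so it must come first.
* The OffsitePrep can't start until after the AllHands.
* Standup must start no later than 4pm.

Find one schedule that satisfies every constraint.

Sync=4pm, AllHands=2pm, Onboarding=3pm, Standup=2pm, VendorCall=2pm, OffsitePrep=4pm, Triage=3pm

Checking: AllHands(2pm) before OffsitePrep(4pm); Standup(2pm) before OffsitePrep(4pm); Standup(2pm) before Sync(4pm); VendorCall(2pm) before OffsitePrep(4pm); Onboarding(3pm) before Sync(4pm); Sync = OffsitePrep = 4pm; Standup=2pm in [2pm,4pm]; VendorCall=2pm in [2pm,5pm]; max 3 per slot (cap 3).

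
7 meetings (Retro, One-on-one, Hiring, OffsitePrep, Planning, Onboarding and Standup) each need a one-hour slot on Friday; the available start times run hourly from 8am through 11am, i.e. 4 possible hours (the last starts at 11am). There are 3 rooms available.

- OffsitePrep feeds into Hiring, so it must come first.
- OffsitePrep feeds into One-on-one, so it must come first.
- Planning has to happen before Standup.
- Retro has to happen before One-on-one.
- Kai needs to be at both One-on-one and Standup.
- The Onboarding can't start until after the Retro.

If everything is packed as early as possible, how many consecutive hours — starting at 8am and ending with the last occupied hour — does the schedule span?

The precedence chain requires at least 2 distinct hours.
With at most 3 per hour and 7 meetings, at least 3 hours are needed.
3 works (last occupied hour: 10am): for example Hiring in 9am, One-on-one in 9am, Onboarding in 9am, Standup in 10am, OffsitePrep in 8am, Retro in 8am, Planning in 8am.

3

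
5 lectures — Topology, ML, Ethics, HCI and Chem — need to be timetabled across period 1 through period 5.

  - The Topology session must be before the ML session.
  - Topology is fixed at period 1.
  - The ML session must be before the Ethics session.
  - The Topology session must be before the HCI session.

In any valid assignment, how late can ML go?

period 4

Precedence pushes ML to at least period 2; downstream work caps ML at period 4.
ML at period 4 is achievable: ML in period 4; Topology in period 1; Chem in period 1; HCI in period 2; Ethics in period 5.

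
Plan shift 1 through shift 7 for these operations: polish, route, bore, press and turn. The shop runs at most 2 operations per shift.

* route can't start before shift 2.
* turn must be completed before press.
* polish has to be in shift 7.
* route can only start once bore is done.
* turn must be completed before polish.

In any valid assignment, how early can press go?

Precedence pushes press to at least shift 2.
press at shift 2 is achievable: polish=shift 7; turn=shift 1; press=shift 2; route=shift 2; bore=shift 1.

shift 2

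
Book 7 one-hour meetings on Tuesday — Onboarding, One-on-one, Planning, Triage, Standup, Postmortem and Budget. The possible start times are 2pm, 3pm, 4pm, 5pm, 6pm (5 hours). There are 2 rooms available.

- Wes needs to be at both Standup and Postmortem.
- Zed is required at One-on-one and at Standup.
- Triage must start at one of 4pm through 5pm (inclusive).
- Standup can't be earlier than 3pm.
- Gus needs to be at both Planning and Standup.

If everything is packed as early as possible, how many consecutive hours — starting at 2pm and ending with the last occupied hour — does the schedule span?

4

With at most 2 per hour and 7 meetings, at least 4 hours are needed.
Triage can't be placed before 4pm — that is hour 3 counting from 2pm — so the schedule must run through at least 3 hours.
4 works (last occupied hour: 5pm): for example Budget in 3pm, Triage in 4pm, Planning in 4pm, Standup in 3pm, One-on-one in 2pm, Onboarding in 2pm, Postmortem in 5pm.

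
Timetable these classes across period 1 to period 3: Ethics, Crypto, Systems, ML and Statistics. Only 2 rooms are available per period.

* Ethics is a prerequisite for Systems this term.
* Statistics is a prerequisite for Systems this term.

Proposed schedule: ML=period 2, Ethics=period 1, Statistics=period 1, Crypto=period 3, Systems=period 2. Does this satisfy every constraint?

Valid

Ethics is a prerequisite for Systems this term — holds.
Statistics is a prerequisite for Systems this term — holds.
Only 2 rooms are available per period — holds.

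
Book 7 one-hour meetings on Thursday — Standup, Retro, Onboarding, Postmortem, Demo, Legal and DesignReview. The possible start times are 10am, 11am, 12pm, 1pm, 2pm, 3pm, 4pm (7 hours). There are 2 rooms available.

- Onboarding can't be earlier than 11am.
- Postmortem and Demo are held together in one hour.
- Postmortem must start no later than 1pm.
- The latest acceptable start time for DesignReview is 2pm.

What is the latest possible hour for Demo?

Demo must be in the same hour as Postmortem, which can't be after 1pm, so Demo is at most 1pm.
Demo at 1pm is achievable: Demo in 1pm, Postmortem in 1pm, Onboarding in 11am, Legal in 12pm, Standup in 10am, DesignReview in 10am, Retro in 11am.

1pm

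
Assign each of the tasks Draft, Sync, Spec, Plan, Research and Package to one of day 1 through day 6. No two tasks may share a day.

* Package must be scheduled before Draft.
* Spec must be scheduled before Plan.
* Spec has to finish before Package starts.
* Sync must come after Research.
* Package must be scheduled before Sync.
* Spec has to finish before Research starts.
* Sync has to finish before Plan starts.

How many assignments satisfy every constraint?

Splitting on Draft: it can be day 3 (1), day 4 (2), day 5 (2), day 6 (2). Listing each branch's schedules as (Sync, Spec, Plan, Research, Package) by day number:
Draft=day 3: (5,1,6,4,2) — 1.
Draft=day 4: (5,1,6,2,3) (5,1,6,3,2) — 2.
Draft=day 5: (4,1,6,2,3) (4,1,6,3,2) — 2.
Draft=day 6: (4,1,5,2,3) (4,1,5,3,2) — 2.
Summing: 1 + 2 + 2 + 2 = 7.

7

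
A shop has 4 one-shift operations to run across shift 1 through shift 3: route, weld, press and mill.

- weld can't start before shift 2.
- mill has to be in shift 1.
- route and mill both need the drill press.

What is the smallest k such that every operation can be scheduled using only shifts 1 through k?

weld can't be placed before shift 2, so the schedule must run through at least shift 2.
2 works (last occupied shift: shift 2): for example weld -> shift 2; mill -> shift 1; press -> shift 1; route -> shift 2.

2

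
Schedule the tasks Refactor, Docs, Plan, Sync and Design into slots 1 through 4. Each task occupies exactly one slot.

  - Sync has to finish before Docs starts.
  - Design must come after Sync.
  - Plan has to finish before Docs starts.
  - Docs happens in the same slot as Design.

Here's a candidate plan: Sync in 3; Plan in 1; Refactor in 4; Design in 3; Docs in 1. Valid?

Docs happens in the same slot as Design — violated.
Design must come after Sync — violated.
Plan has to finish before Docs starts — violated.
Sync has to finish before Docs starts — violated.

No. Sync has to finish before Docs starts is not satisfied.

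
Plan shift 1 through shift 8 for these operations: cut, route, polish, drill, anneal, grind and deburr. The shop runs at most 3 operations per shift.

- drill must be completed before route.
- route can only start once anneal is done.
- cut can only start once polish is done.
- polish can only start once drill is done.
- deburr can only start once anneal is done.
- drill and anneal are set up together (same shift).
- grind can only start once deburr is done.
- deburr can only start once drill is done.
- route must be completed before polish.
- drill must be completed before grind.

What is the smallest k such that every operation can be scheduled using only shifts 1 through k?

4

The precedence chain requires at least 4 distinct shifts.
With at most 3 per shift and 7 operations, at least 3 shifts are needed.
4 works (last occupied shift: shift 4): for example drill in shift 1, cut in shift 4, route in shift 2, deburr in shift 2, polish in shift 3, anneal in shift 1, grind in shift 3.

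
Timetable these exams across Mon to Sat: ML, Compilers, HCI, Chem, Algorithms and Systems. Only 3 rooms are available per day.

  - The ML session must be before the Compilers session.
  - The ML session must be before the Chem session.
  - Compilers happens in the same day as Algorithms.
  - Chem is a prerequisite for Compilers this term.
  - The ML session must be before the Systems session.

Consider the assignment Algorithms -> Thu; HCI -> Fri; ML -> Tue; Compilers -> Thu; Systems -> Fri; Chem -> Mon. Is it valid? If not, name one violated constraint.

No. The ML session must be before the Chem session is not satisfied.

The ML session must be before the Compilers session — holds.
Compilers happens in the same day as Algorithms — holds.
Chem is a prerequisite for Compilers this term — holds.
The ML session must be before the Chem session — violated.
The ML session must be before the Systems session — holds.
Only 3 rooms are available per day — holds.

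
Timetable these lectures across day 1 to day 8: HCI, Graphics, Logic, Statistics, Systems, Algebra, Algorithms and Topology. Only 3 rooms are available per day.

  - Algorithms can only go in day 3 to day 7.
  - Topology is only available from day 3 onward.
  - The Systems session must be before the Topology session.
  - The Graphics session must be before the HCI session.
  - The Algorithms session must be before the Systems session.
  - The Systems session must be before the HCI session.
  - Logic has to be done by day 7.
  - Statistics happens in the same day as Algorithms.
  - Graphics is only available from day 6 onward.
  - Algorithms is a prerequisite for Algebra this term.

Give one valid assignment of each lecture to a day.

Graphics=day 6; Algorithms=day 3; Logic=day 1; Statistics=day 3; Systems=day 4; Algebra=day 4; Topology=day 5; HCI=day 7

Checking: Systems(day 4) before Topology(day 5); Algorithms(day 3) before Algebra(day 4); Graphics(day 6) before HCI(day 7); Algorithms(day 3) before Systems(day 4); Systems(day 4) before HCI(day 7); Statistics = Algorithms = day 3; Algorithms=day 3 in [day 3,day 7]; Topology=day 5 in [day 3,day 8]; Graphics=day 6 in [day 6,day 8]; Logic=day 1 in [day 1,day 7]; max 2 per day (cap 3).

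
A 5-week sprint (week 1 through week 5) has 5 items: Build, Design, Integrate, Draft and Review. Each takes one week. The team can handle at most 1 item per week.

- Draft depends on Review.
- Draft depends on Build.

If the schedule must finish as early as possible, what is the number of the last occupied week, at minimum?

week 5

The precedence chain requires at least 2 distinct weeks.
With at most 1 per week and 5 tasks, at least 5 weeks are needed.
5 works (last occupied week: week 5): for example Review in week 2; Draft in week 3; Design in week 4; Build in week 1; Integrate in week 5.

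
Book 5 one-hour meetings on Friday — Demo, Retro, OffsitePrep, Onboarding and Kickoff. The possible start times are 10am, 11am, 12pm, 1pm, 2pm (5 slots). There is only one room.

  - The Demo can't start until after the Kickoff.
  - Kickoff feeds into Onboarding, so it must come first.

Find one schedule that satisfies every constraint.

Onboarding=12pm; Demo=11am; OffsitePrep=2pm; Kickoff=10am; Retro=1pm

Checking: Kickoff(10am) before Onboarding(12pm); Kickoff(10am) before Demo(11am); max 1 per slot (cap 1).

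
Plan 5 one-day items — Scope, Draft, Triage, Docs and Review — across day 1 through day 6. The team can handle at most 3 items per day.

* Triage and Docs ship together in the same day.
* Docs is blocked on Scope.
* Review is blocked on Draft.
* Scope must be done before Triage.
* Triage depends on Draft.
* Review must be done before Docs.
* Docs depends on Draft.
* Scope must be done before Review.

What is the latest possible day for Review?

Precedence pushes Review to at least day 2; downstream work caps Review at day 5.
Review at day 5 is achievable: Docs -> day 6, Scope -> day 1, Triage -> day 6, Review -> day 5, Draft -> day 1.

day 5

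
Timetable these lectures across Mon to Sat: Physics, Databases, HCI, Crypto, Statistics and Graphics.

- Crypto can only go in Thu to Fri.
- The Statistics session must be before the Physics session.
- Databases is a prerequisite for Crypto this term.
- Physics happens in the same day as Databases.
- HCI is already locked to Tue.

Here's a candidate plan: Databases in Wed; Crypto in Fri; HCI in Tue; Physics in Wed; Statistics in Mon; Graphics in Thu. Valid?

Physics happens in the same day as Databases — holds.
Databases is a prerequisite for Crypto this term — holds.
HCI is already locked to Tue — holds.
The Statistics session must be before the Physics session — holds.
Crypto can only go in Thu to Fri — holds.

Yes, all constraints hold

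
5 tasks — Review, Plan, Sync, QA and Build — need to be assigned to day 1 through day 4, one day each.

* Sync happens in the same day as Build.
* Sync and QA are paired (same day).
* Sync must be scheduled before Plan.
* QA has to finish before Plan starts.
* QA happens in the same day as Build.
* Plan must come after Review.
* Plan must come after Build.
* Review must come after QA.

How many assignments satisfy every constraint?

Enumerating: Plan -> day 3; Review -> day 2; QA -> day 1; Build -> day 1; Sync -> day 1 | Build -> day 1; QA -> day 1; Plan -> day 4; Sync -> day 1; Review -> day 2 | QA -> day 1, Plan -> day 4, Review -> day 3, Sync -> day 1, Build -> day 1 | Plan=day 4; QA=day 2; Build=day 2; Sync=day 2; Review=day 3.

4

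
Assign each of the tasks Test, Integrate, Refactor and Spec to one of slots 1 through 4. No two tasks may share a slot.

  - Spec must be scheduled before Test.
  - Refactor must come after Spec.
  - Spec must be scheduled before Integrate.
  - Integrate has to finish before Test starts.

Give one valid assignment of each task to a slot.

Spec in 1; Integrate in 2; Refactor in 4; Test in 3

Checking: Integrate(2) before Test(3); Spec(1) before Test(3); Spec(1) before Integrate(2); Spec(1) before Refactor(4); max 1 per slot (cap 1).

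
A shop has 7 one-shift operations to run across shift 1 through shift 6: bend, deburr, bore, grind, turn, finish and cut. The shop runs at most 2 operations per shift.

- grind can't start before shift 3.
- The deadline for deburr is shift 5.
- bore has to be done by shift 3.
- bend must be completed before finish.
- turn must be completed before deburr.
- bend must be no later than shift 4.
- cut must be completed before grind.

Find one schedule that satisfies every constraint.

finish=shift 4; grind=shift 3; cut=shift 2; turn=shift 2; deburr=shift 3; bend=shift 1; bore=shift 1

Checking: bend(shift 1) before finish(shift 4); cut(shift 2) before grind(shift 3); turn(shift 2) before deburr(shift 3); bore=shift 1 in [shift 1,shift 3]; grind=shift 3 in [shift 3,shift 6]; bend=shift 1 in [shift 1,shift 4]; deburr=shift 3 in [shift 1,shift 5]; max 2 per shift (cap 2).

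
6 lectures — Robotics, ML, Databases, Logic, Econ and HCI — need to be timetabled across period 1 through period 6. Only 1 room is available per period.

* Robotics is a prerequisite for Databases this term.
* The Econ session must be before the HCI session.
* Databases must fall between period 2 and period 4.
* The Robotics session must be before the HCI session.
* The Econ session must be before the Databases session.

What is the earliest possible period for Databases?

period 3

Databases is available from period 2; Databases's own window allows nothing later than period 4.
Databases at period 3 is achievable: ML=period 5; Logic=period 6; HCI=period 4; Databases=period 3; Robotics=period 1; Econ=period 2.
Nothing earlier works — the capacity limit rule out every period before period 3.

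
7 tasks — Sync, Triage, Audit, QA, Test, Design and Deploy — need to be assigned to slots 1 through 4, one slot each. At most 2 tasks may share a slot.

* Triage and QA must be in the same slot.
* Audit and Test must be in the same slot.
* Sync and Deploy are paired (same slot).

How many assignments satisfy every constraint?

Splitting on Sync: it can be 1 (6), 2 (6), 3 (6), 4 (6). Listing each branch's schedules as (Triage, Audit, QA, Test, Design, Deploy):
Sync=1: (2,3,2,3,4,1) (2,4,2,4,3,1) (3,2,3,2,4,1) (3,4,3,4,2,1) (4,2,4,2,3,1) (4,3,4,3,2,1) — 6.
Sync=2: (1,3,1,3,4,2) (1,4,1,4,3,2) (3,1,3,1,4,2) (3,4,3,4,1,2) (4,1,4,1,3,2) (4,3,4,3,1,2) — 6.
Sync=3: (1,2,1,2,4,3) (1,4,1,4,2,3) (2,1,2,1,4,3) (2,4,2,4,1,3) (4,1,4,1,2,3) (4,2,4,2,1,3) — 6.
Sync=4: (1,2,1,2,3,4) (1,3,1,3,2,4) (2,1,2,1,3,4) (2,3,2,3,1,4) (3,1,3,1,2,4) (3,2,3,2,1,4) — 6.
Summing: 6 + 6 + 6 + 6 = 24.

24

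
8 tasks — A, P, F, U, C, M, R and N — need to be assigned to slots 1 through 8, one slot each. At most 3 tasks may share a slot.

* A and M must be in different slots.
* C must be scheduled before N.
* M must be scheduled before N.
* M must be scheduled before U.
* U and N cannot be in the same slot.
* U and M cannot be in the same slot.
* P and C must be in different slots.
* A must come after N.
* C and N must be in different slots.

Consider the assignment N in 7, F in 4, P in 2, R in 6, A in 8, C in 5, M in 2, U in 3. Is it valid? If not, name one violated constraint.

C and N must be in different slots — holds.
U and N cannot be in the same slot — holds.
At most 3 tasks may share a slot — holds.
U and M cannot be in the same slot — holds.
M must be scheduled before N — holds.
A must come after N — holds.
A and M must be in different slots — holds.
C must be scheduled before N — holds.
P and C must be in different slots — holds.
M must be scheduled before U — holds.

Yes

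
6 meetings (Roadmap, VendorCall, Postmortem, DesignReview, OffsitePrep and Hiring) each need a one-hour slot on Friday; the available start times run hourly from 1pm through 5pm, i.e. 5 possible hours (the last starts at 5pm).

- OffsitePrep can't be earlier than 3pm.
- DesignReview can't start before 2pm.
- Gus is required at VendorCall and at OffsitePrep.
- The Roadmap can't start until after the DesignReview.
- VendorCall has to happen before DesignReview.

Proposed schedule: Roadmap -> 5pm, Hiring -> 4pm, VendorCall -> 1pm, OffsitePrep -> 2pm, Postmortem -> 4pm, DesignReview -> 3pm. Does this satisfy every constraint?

The Roadmap can't start until after the DesignReview — holds.
OffsitePrep can't be earlier than 3pm — violated.
Gus is required at VendorCall and at OffsitePrep — holds.
DesignReview can't start before 2pm — holds.
VendorCall has to happen before DesignReview — holds.

No — it violates: OffsitePrep can't be earlier than 3pm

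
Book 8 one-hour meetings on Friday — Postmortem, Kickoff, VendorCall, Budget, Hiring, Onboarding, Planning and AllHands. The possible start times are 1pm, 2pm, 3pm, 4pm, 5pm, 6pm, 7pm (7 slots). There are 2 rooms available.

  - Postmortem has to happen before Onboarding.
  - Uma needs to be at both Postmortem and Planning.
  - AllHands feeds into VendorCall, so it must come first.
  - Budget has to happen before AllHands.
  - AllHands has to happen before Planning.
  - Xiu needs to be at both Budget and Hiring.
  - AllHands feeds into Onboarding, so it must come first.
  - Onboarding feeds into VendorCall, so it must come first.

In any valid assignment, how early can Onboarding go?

Precedence pushes Onboarding to at least 3pm; downstream work caps Onboarding at 6pm.
Onboarding at 3pm is achievable: Hiring=4pm, Onboarding=3pm, Postmortem=1pm, AllHands=2pm, Kickoff=2pm, VendorCall=4pm, Planning=3pm, Budget=1pm.

3pm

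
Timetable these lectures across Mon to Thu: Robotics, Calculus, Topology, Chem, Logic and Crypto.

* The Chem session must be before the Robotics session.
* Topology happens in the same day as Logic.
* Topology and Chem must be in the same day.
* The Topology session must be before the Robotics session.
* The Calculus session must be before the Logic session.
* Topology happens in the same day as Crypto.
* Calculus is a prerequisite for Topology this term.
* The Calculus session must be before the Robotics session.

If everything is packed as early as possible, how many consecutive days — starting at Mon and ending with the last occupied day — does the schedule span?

The precedence chain requires at least 3 distinct days.
3 works (last occupied day: Wed): for example Chem -> Tue; Robotics -> Wed; Calculus -> Mon; Crypto -> Tue; Logic -> Tue; Topology -> Tue.

3 days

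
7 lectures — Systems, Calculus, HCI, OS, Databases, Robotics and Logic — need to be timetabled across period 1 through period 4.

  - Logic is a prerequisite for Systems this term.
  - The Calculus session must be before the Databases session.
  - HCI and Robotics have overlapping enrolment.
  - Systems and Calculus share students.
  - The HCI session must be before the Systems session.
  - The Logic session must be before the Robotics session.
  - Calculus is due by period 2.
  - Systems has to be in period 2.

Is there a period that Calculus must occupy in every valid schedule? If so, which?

Calculus's window is period 1–period 2.
Systems is fixed at period 2, and Calculus can't share a period with Systems.
So Calculus must be period 1.

period 1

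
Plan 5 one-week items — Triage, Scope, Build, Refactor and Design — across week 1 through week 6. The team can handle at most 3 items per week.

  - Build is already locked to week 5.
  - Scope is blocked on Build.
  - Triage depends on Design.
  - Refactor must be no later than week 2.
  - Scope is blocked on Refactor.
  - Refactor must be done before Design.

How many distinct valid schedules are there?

Splitting on Triage: it can be week 3 (1), week 4 (3), week 5 (5), week 6 (7). Listing each branch's schedules as (Scope, Build, Refactor, Design) by week number:
Triage=week 3: (6,5,1,2) — 1.
Triage=week 4: (6,5,1,2) (6,5,1,3) (6,5,2,3) — 3.
Triage=week 5: (6,5,1,2) (6,5,1,3) (6,5,1,4) (6,5,2,3) (6,5,2,4) — 5.
Triage=week 6: (6,5,1,2) (6,5,1,3) (6,5,1,4) (6,5,1,5) (6,5,2,3) (6,5,2,4) (6,5,2,5) — 7.
Summing: 1 + 3 + 5 + 7 = 16.

16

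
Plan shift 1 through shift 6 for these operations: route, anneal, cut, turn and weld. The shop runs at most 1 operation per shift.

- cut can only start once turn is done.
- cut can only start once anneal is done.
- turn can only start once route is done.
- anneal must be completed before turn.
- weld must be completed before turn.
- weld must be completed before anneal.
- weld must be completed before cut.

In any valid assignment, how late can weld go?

shift 3

Downstream work caps weld at shift 3.
weld at shift 3 is achievable: turn -> shift 5; cut -> shift 6; anneal -> shift 4; route -> shift 1; weld -> shift 3.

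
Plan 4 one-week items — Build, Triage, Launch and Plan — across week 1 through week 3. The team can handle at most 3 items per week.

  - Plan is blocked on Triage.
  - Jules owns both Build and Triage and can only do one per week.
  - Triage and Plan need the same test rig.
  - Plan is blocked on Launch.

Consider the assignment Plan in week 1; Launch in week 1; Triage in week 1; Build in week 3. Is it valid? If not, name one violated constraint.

Plan is blocked on Launch — violated.
Triage and Plan need the same test rig — violated.
The team can handle at most 3 items per week — holds.
Plan is blocked on Triage — violated.
Jules owns both Build and Triage and can only do one per week — holds.

Invalid. Triage and Plan need the same test rig.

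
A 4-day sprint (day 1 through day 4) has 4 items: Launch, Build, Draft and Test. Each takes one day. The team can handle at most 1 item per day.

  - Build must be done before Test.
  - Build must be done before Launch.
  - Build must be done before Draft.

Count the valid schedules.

6

Splitting on Launch: it can be day 2 (2), day 3 (2), day 4 (2). Listing each branch's schedules as (Build, Draft, Test) by day number:
Launch=day 2: (1,3,4) (1,4,3) — 2.
Launch=day 3: (1,2,4) (1,4,2) — 2.
Launch=day 4: (1,2,3) (1,3,2) — 2.
Summing: 2 + 2 + 2 = 6.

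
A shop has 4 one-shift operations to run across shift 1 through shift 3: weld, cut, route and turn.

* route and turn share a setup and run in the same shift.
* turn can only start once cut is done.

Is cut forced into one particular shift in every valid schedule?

cut can be shift 1 (e.g. route=shift 2, turn=shift 2, cut=shift 1, weld=shift 1) or shift 2 (e.g. cut=shift 2, route=shift 3, turn=shift 3, weld=shift 1).

No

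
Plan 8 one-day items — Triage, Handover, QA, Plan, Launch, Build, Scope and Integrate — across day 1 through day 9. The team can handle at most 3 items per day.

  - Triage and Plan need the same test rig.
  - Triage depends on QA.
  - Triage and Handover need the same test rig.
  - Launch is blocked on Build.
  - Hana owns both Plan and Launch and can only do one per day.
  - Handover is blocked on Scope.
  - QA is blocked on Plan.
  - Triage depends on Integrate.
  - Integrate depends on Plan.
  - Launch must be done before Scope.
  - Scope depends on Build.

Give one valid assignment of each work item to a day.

Plan=day 1, QA=day 2, Build=day 1, Scope=day 3, Triage=day 3, Handover=day 4, Integrate=day 2, Launch=day 2

Checking: Build(day 1) before Scope(day 3); Plan(day 1) before QA(day 2); Plan(day 1) before Integrate(day 2); Integrate(day 2) before Triage(day 3); Scope(day 3) before Handover(day 4); Build(day 1) before Launch(day 2); Launch(day 2) before Scope(day 3); QA(day 2) before Triage(day 3); Triage(day 3) != Plan(day 1); Plan(day 1) != Launch(day 2); Triage(day 3) != Handover(day 4); max 3 per day (cap 3).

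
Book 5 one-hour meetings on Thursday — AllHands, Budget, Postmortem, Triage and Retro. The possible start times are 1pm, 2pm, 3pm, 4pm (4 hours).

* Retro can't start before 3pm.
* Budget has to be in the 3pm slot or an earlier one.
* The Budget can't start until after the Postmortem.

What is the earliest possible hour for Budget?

2pm

Precedence pushes Budget to at least 2pm; Budget's own window allows nothing later than 3pm.
Budget at 2pm is achievable: AllHands -> 1pm; Postmortem -> 1pm; Triage -> 1pm; Retro -> 3pm; Budget -> 2pm.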